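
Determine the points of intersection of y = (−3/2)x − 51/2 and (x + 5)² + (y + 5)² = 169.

Express y = (−51 − 3x)/2 and substitute into the circle:
13x² + 286x + 1105 = 0  ⟹  x² + 22x + 85 = 0
x = −5 or x = −17, giving (−5, −18) and (−17, 0).

(−17, 0) and (−5, −18)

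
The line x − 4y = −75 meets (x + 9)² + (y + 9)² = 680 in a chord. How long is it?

4√17

From the line, y = (75 + x)/4. Substituting:
17x² + 510x + 2737 = 0  ⟹  x² + 30x + 161 = 0
x = −7 or x = −23, giving (−7, 17) and (−23, 13).
Chord length = distance between (−7, 17) and (−23, 13) = √272 = 4√17.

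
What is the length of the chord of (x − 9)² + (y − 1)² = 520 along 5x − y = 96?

Substitute y = 5x − 96:
26x² − 988x + 8970 = 0  ⟹  x² − 38x + 345 = 0
x = 23 or x = 15, giving (23, 19) and (15, −21).
Chord length = distance between (23, 19) and (15, −21) = √1664 = 8√26.

8√26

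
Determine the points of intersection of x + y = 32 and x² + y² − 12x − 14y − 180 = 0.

Substitute y = −x + 32:
2x² − 62x + 396 = 0  ⟹  x² − 31x + 198 = 0
x = 22 or x = 9, giving (22, 10) and (9, 23).

(9, 23) and (22, 10)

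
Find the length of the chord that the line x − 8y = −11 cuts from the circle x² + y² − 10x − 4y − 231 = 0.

Express y = (11 + x)/8 and substitute into the circle:
65x² − 650x − 15015 = 0  ⟹  x² − 10x − 231 = 0
x = 21 or x = −11, giving (21, 4) and (−11, 0).
|(21, 4) − (−11, 0)| = √((32)² + (4)²) = 4√65.

4√65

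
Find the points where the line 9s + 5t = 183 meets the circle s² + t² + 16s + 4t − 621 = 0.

(12, 15) and (17, 6)

From the line, t = (183 − 9s)/5. Substituting:
106s² − 3074s + 21624 = 0  ⟹  s² − 29s + 204 = 0
s = 17 or s = 12, giving (17, 6) and (12, 15).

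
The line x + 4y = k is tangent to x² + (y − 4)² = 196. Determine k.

For a tangent, require d(centre, line) = r = 14.
|1·0 + 4·4 − k| / √17 = 14
|k − (16)| = 14√17.

k = 16 ± 14√17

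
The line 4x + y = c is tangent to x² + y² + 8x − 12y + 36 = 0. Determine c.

For a tangent, require d(centre, line) = r = 4.
|4·(−4) + 1·6 − c| / √17 = 4
|c − (−10)| = 4√17.

c = −10 ± 4√17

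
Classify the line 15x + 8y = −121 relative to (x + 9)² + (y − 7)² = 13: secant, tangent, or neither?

secant

d² = (15·(−9) + 8·7 − (−121))²/289 = 1764/289; r² = 13.
Since d² < r², the line cuts the circle twice.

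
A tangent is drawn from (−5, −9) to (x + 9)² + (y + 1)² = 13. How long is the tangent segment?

Centre (−9, −1), r² = 13. |PO|² = (4)² + (−8)² = 80.
The tangent meets the radius at right angles, so tangent² = |PO|² − r² = 80 − 13 = 67.

√67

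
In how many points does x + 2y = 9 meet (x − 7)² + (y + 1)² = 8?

2

Substituting the line into the circle gives 5x² − 78x + 285 = 0.
Δ = 6084 − 5700 = 384.
Two real roots: the line is a secant.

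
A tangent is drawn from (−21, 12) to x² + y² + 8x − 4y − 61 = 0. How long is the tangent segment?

With centre O = (−4, 2), |OP|² = 389 and r² = 81.
Power of the point: PT² = |PO|² − r² = 308, so PT = 2√77.

2√77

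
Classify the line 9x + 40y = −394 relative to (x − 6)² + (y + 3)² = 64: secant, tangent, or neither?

tangent

Substituting the line into the circle gives 1681x² − 14268x + 30276 = 0.
Discriminant = (−14268)² − 4·1681·(30276) = 0.
A repeated root: the line is tangent.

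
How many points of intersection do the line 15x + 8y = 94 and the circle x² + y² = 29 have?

Centre (0, 0), r² = 29. Distance² from centre to line = (−94)²/289 = 8836/289.
Since d² > r², the line lies outside the circle.

0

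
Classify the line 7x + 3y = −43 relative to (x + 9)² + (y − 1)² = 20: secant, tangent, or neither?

d² = (7·(−9) + 3·1 − (−43))²/58 = 289/58; r² = 20.
Since d² < r², the line cuts the circle twice.

secant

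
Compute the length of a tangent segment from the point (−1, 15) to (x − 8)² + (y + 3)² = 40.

With centre O = (8, −3), |OP|² = 405 and r² = 40.
The tangent meets the radius at right angles, so tangent² = |PO|² − r² = 405 − 40 = 365.

√365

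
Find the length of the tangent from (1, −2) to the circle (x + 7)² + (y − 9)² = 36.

With centre O = (−7, 9), |OP|² = 185 and r² = 36.
By the tangent–radius right angle, tangent length = √(|PO|² − r²) = √149.

√149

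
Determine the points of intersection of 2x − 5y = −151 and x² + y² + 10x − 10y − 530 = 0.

(−23, 21) and (−3, 29)

From the line, y = (151 + 2x)/5. Substituting:
29x² + 754x + 2001 = 0  ⟹  x² + 26x + 69 = 0
x = −3 or x = −23, giving (−3, 29) and (−23, 21).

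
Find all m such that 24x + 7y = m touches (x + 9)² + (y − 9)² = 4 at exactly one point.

m = −203 or m = −103

For a tangent, require d(centre, line) = r = 2.
|24·(−9) + 7·9 − m| / √625 = 2
|m − (−153)| = 2·25, so m = −103 or m = −203.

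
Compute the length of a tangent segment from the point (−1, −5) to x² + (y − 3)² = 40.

5

With centre O = (0, 3), |OP|² = 65 and r² = 40.
Power of the point: PT² = |PO|² − r² = 25, so PT = 5.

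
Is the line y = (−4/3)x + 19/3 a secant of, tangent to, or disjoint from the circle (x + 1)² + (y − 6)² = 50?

d² = (4·(−1) + 3·6 − (19))²/25 = 1; r² = 50.
Since d² < r², the line cuts the circle twice.

secant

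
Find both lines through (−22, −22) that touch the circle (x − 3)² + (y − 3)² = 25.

Write the tangent as mx − y + (−22 − m·(−22)) = 0 and set its distance from the centre to 5:
(25m − (25))² = 25(m² + 1)
12m² − 25m + 12 = 0, so m = 4/3 or m = 3/4.
With m = 4/3: 4x − 3y = −22. With m = 3/4: 3x − 4y = 22.

4x − 3y = −22 and 3x − 4y = 22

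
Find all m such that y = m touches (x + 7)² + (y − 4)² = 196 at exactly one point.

For a tangent, require d(centre, line) = r = 14.
|0·(−7) + 1·4 − m| / √1 = 14
|m − (4)| = 14, so m = 18 or m = −10.

m = −10 or m = 18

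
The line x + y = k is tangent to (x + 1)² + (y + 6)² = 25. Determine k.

k = −7 ± 5√2

For a tangent, require d(centre, line) = r = 5.
|1·(−1) + 1·(−6) − k| / √2 = 5
|k − (−7)| = 5√2.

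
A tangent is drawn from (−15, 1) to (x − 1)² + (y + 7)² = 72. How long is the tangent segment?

2√62

With centre O = (1, −7), |OP|² = 320 and r² = 72.
Power of the point: PT² = |PO|² − r² = 248, so PT = 2√62.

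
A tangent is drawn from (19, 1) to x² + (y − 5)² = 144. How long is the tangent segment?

Centre (0, 5), r² = 144. |PO|² = (19)² + (−4)² = 377.
By the tangent–radius right angle, tangent length = √(|PO|² − r²) = √233.

√233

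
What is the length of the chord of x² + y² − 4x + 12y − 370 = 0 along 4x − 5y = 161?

Substitute y = (−161 + 4x)/5:
41x² − 1148x + 7011 = 0  ⟹  x² − 28x + 171 = 0
x = 19 or x = 9, giving (19, −17) and (9, −25).
|(19, −17) − (9, −25)| = √((10)² + (8)²) = 2√41.

2√41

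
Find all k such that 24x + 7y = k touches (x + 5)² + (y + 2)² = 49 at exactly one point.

Tangency holds when the distance from the centre (−5, −2) to the line equals the radius 7:
|24·(−5) + 7·(−2) − k| / √625 = 7
|k − (−134)| = 7·25, so k = 41 or k = −309.

k = −309 or k = 41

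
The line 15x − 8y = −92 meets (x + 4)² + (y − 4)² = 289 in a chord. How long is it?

34

Express y = (92 + 15x)/8 and substitute into the circle:
289x² + 2312x − 13872 = 0  ⟹  x² + 8x − 48 = 0
x = 4 or x = −12, giving (4, 19) and (−12, −11).
|(4, 19) − (−12, −11)| = √((16)² + (30)²) = 34.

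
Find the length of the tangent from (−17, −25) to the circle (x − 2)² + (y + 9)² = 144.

√473

The centre is (2, −9) and r = 12. The square of the distance from P to the centre is 361 + 256 = 617.
The tangent meets the radius at right angles, so tangent² = |PO|² − r² = 617 − 144 = 473.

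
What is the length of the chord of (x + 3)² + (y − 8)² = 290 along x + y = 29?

The distance from (−3, 8) to the line is 24/√2, and r² = 290.
Chord = 2√(r² − d²) = 2·√(2) = 2√2.

2√2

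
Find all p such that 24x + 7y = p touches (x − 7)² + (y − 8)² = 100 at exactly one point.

p = −26 or p = 474

Tangency holds when the distance from the centre (7, 8) to the line equals the radius 10:
|24·7 + 7·8 − p| / √625 = 10
|p − (224)| = 10·25, so p = 474 or p = −26.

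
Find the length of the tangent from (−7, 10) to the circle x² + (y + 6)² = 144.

√161

With centre O = (0, −6), |OP|² = 305 and r² = 144.
By the tangent–radius right angle, tangent length = √(|PO|² − r²) = √161.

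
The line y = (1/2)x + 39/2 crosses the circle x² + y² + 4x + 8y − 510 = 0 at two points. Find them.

(−21, 9) and (−1, 19)

Substitute y = (39 + x)/2:
5x² + 110x + 105 = 0  ⟹  x² + 22x + 21 = 0
x = −1 or x = −21, giving (−1, 19) and (−21, 9).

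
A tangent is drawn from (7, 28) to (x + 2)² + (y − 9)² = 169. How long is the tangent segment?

√273

The centre is (−2, 9) and r = 13. The square of the distance from P to the centre is 81 + 361 = 442.
By the tangent–radius right angle, tangent length = √(|PO|² − r²) = √273.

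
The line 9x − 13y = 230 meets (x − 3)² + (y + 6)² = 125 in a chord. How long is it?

Substitute y = (−230 + 9x)/13:
250x² − 3750x + 3500 = 0  ⟹  x² − 15x + 14 = 0
x = 14 or x = 1, giving (14, −8) and (1, −17).
Chord length = distance between (14, −8) and (1, −17) = √250 = 5√10.

5√10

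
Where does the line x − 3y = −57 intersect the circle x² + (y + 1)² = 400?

(−12, 15) and (0, 19)

Express y = (57 + x)/3 and substitute into the circle:
10x² + 120x = 0  ⟹  x² + 12x = 0
x = 0 or x = −12, giving (0, 19) and (−12, 15).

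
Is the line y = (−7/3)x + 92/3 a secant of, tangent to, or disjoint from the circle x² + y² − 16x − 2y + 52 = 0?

Substituting the line into the circle gives 58x² − 1390x + 8380 = 0.
Discriminant = (−1390)² − 4·58·(8380) = −12060 < 0.
No real roots: the line does not meet the circle.

disjoint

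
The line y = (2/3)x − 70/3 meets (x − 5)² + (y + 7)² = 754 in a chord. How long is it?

Centre (5, −7), r² = 754. Perpendicular distance d from centre to line = |−39| / √13 = 39/√13.
Chord = 2√(r² − d²) = 2·√(637) = 14√13.

14√13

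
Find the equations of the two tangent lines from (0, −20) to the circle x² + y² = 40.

3x + y = −20 and 3x − y = 20

Let a tangent through (0, −20) have slope m. Its distance from (0, 0) must equal 2√10:
[m·(0) − (20)]² = 40(m² + 1)
m² − 9 = 0, so m = −3 or m = 3.
With m = −3: 3x + y = −20. With m = 3: 3x − y = 20.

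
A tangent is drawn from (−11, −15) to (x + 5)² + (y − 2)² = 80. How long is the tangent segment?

Centre (−5, 2), r² = 80. |PO|² = (−6)² + (−17)² = 325.
Power of the point: PT² = |PO|² − r² = 245, so PT = 7√5.

7√5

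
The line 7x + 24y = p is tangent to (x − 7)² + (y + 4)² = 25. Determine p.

p = −172 or p = 78

The line touches the circle iff its distance from (7, −4) is 5:
|7·7 + 24·(−4) − p| / √625 = 5
|p − (−47)| = 5·25, so p = 78 or p = −172.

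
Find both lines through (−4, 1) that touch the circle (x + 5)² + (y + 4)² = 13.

Write the tangent as mx − y + (1 − m·(−4)) = 0 and set its distance from the centre to √13:
(−1m − (−5))² = 13(m² + 1)
6m² + 5m − 6 = 0, so m = 2/3 or m = −3/2.
With m = 2/3: 2x − 3y = −11. With m = −3/2: 3x + 2y = −10.

2x − 3y = −11 and 3x + 2y = −10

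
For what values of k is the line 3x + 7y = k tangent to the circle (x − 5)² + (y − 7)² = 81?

k = 64 ± 9√58

The line touches the circle iff its distance from (5, 7) is 9:
|3·5 + 7·7 − k| / √58 = 9
|k − (64)| = 9√58.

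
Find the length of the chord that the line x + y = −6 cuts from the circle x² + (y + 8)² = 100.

The distance from (0, −8) to the line is 2/√2, and r² = 100.
Chord = 2√(r² − d²) = 2·√(98) = 14√2.

14√2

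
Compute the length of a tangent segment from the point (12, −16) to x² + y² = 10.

The centre is (0, 0) and r = √10. The square of the distance from P to the centre is 144 + 256 = 400.
Power of the point: PT² = |PO|² − r² = 390, so PT = √390.

√390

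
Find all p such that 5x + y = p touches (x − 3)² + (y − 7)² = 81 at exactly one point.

p = 22 ± 9√26

For a tangent, require d(centre, line) = r = 9.
|5·3 + 1·7 − p| / √26 = 9
|p − (22)| = 9√26.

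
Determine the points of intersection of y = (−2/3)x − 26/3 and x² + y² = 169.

From the line, y = (−26 − 2x)/3. Substituting:
13x² + 104x − 845 = 0  ⟹  x² + 8x − 65 = 0
x = 5 or x = −13, giving (5, −12) and (−13, 0).

(−13, 0) and (5, −12)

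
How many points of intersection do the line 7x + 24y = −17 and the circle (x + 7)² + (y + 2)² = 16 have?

2

Substituting the line into the circle gives 625x² + 7630x + 19969 = 0.
Discriminant = (7630)² − 4·625·(19969) = 8294400 > 0.
Two real roots: the line is a secant.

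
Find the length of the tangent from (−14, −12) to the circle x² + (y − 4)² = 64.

2√97

With centre O = (0, 4), |OP|² = 452 and r² = 64.
By the tangent–radius right angle, tangent length = √(|PO|² − r²) = √388 = 2√97.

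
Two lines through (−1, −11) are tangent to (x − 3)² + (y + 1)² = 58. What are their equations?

3x − 7y = 74 and 7x + 3y = −40

Write the tangent as mx − y + (−11 − m·(−1)) = 0 and set its distance from the centre to √58:
(4m − (10))² = 58(m² + 1)
21m² + 40m − 21 = 0, so m = 3/7 or m = −7/3.
Through (−1, −11) these give 3x − 7y = 74 and 7x + 3y = −40.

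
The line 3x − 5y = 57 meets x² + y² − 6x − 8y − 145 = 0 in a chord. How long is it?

2√34

From the line, y = (−57 + 3x)/5. Substituting:
34x² − 612x + 1904 = 0  ⟹  x² − 18x + 56 = 0
x = 14 or x = 4, giving (14, −3) and (4, −9).
|(14, −3) − (4, −9)| = √((10)² + (6)²) = 2√34.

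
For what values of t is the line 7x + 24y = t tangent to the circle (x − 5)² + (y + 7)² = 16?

t = −233 or t = −33

For a tangent, require d(centre, line) = r = 4.
|7·5 + 24·(−7) − t| / √625 = 4
|t − (−133)| = 4·25, so t = −33 or t = −233.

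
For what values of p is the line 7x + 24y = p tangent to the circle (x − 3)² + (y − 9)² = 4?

For a tangent, require d(centre, line) = r = 2.
|7·3 + 24·9 − p| / √625 = 2
|p − (237)| = 2·25, so p = 287 or p = 187.

p = 187 or p = 287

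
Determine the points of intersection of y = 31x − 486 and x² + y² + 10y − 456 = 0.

Substitute y = 31x − 486:
962x² − 29822x + 230880 = 0  ⟹  x² − 31x + 240 = 0
x = 16 or x = 15, giving (16, 10) and (15, −21).

(15, −21) and (16, 10)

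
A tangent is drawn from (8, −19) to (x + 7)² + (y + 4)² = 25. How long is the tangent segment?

5√17

The centre is (−7, −4) and r = 5. The square of the distance from P to the centre is 225 + 225 = 450.
The tangent meets the radius at right angles, so tangent² = |PO|² − r² = 450 − 25 = 425.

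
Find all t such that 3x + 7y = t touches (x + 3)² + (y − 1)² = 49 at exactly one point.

t = −2 ± 7√58

Tangency holds when the distance from the centre (−3, 1) to the line equals the radius 7:
|3·(−3) + 7·1 − t| / √58 = 7
|t − (−2)| = 7√58.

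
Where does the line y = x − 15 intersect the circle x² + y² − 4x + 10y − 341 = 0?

From the line, y = x − 15. Substituting:
2x² − 24x − 266 = 0  ⟹  x² − 12x − 133 = 0
x = 19 or x = −7, giving (19, 4) and (−7, −22).

(−7, −22) and (19, 4)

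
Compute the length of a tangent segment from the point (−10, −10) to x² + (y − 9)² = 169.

The centre is (0, 9) and r = 13. The square of the distance from P to the centre is 100 + 361 = 461.
The tangent meets the radius at right angles, so tangent² = |PO|² − r² = 461 − 169 = 292.

2√73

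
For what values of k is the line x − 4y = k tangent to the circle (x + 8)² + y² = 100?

k = −8 ± 10√17

For a tangent, require d(centre, line) = r = 10.
|1·(−8) − 4·0 − k| / √17 = 10
|k − (−8)| = 10√17.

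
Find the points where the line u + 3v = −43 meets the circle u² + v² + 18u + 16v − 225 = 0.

From the line, v = (−43 − u)/3. Substituting:
10u² + 200u − 2240 = 0  ⟹  u² + 20u − 224 = 0
u = 8 or u = −28, giving (8, −17) and (−28, −5).

(−28, −5) and (8, −17)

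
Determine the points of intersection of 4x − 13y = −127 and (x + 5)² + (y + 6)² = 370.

(−22, 3) and (4, 11)

Express y = (127 + 4x)/13 and substitute into the circle:
185x² + 3330x − 16280 = 0  ⟹  x² + 18x − 88 = 0
x = 4 or x = −22, giving (4, 11) and (−22, 3).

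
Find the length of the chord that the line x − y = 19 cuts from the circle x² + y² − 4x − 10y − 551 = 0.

Express y = x − 19 and substitute into the circle:
2x² − 52x = 0  ⟹  x² − 26x = 0
x = 26 or x = 0, giving (26, 7) and (0, −19).
|(26, 7) − (0, −19)| = √((26)² + (26)²) = 26√2.

26√2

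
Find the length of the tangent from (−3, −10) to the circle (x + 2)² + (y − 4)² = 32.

√165

The centre is (−2, 4) and r = 4√2. The square of the distance from P to the centre is 1 + 196 = 197.
Power of the point: PT² = |PO|² − r² = 165, so PT = √165.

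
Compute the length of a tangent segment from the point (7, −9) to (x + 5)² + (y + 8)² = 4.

Centre (−5, −8), r² = 4. |PO|² = (12)² + (−1)² = 145.
By the tangent–radius right angle, tangent length = √(|PO|² − r²) = √141.

√141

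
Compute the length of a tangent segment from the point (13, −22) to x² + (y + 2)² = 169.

The centre is (0, −2) and r = 13. The square of the distance from P to the centre is 169 + 400 = 569.
The tangent meets the radius at right angles, so tangent² = |PO|² − r² = 569 − 169 = 400.

20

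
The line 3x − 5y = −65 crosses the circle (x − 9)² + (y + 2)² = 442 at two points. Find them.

(−10, 7) and (10, 19)

Substitute y = (65 + 3x)/5:
34x² − 3400 = 0  ⟹  x² − 100 = 0
x = 10 or x = −10, giving (10, 19) and (−10, 7).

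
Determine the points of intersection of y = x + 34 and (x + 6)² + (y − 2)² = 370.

Express y = x + 34 and substitute into the circle:
2x² + 76x + 690 = 0  ⟹  x² + 38x + 345 = 0
x = −15 or x = −23, giving (−15, 19) and (−23, 11).

(−23, 11) and (−15, 19)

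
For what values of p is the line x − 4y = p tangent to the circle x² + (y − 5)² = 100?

p = −20 ± 10√17

Tangency holds when the distance from the centre (0, 5) to the line equals the radius 10:
|1·0 − 4·5 − p| / √17 = 10
|p − (−20)| = 10√17.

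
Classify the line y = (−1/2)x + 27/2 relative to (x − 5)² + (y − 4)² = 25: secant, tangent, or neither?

Substituting the line into the circle gives 5x² − 78x + 361 = 0.
Discriminant = (−78)² − 4·5·(361) = −1136 < 0.
No real roots: the line does not meet the circle.

neither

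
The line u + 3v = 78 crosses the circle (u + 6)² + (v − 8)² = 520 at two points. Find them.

Substitute v = (78 − u)/3:
10u² − 1440 = 0  ⟹  u² − 144 = 0
u = 12 or u = −12, giving (12, 22) and (−12, 30).

(−12, 30) and (12, 22)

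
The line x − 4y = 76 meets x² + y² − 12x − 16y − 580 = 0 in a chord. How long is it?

Substitute y = (−76 + x)/4:
17x² − 408x + 1360 = 0  ⟹  x² − 24x + 80 = 0
x = 20 or x = 4, giving (20, −14) and (4, −18).
Chord length = distance between (20, −14) and (4, −18) = √272 = 4√17.

4√17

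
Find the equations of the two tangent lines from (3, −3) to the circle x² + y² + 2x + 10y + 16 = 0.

Let a tangent through (3, −3) have slope m. Its distance from (−1, −5) must equal √10:
[m·(−4) − (−2)]² = 10(m² + 1)
3m² − 8m − 3 = 0, so m = 3 or m = −1/3.
With m = 3: 3x − y = 12. With m = −1/3: x + 3y = −6.

3x − y = 12 and x + 3y = −6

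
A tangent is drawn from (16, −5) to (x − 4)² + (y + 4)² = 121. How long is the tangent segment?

2√6

Centre (4, −4), r² = 121. |PO|² = (12)² + (−1)² = 145.
Power of the point: PT² = |PO|² − r² = 24, so PT = 2√6.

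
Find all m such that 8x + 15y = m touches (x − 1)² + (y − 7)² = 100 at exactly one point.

The line touches the circle iff its distance from (1, 7) is 10:
|8·1 + 15·7 − m| / √289 = 10
|m − (113)| = 10·17, so m = 283 or m = −57.

m = −57 or m = 283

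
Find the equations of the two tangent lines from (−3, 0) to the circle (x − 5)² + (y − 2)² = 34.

Write the tangent as mx − y + (0 − m·(−3)) = 0 and set its distance from the centre to √34:
(8m − (2))² = 34(m² + 1)
15m² − 16m − 15 = 0, so m = −3/5 or m = 5/3.
With m = −3/5: 3x + 5y = −9. With m = 5/3: 5x − 3y = −15.

3x + 5y = −9 and 5x − 3y = −15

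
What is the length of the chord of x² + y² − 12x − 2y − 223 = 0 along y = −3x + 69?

The distance from (6, 1) to the line is 50/√10, and r² = 260.
Half the chord is √(r² − d²) = √(10), so the full chord is 2√10.

2√10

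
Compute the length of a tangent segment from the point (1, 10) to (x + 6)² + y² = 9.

The centre is (−6, 0) and r = 3. The square of the distance from P to the centre is 49 + 100 = 149.
By the tangent–radius right angle, tangent length = √(|PO|² − r²) = √140 = 2√35.

2√35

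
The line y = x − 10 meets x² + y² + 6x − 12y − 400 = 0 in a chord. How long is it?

The distance from (−3, 6) to the line is 19/√2, and r² = 445.
Half the chord is √(r² − d²) = √(529/2), so the full chord is 23√2.

23√2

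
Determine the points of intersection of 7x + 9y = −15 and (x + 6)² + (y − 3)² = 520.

(−24, 17) and (12, −11)

Express y = (−15 − 7x)/9 and substitute into the circle:
130x² + 1560x − 37440 = 0  ⟹  x² + 12x − 288 = 0
x = 12 or x = −24, giving (12, −11) and (−24, 17).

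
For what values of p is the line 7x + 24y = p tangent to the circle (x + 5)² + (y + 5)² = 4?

p = −205 or p = −105

Tangency holds when the distance from the centre (−5, −5) to the line equals the radius 2:
|7·(−5) + 24·(−5) − p| / √625 = 2
|p − (−155)| = 2·25, so p = −105 or p = −205.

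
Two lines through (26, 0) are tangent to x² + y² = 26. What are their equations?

x − 5y = 26 and x + 5y = 26

A line y − (0) = m(x − (26)) is tangent when its distance from (0, 0) is √26:
[m·(−26) − (0)]² = 26(m² + 1)
25m² − 1 = 0, so m = 1/5 or m = −1/5.
With m = 1/5: x − 5y = 26. With m = −1/5: x + 5y = 26.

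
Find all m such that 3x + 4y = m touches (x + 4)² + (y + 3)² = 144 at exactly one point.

m = −84 or m = 36

Tangency holds when the distance from the centre (−4, −3) to the line equals the radius 12:
|3·(−4) + 4·(−3) − m| / √25 = 12
|m − (−24)| = 12·5, so m = 36 or m = −84.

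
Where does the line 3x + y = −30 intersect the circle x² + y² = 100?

(−10, 0) and (−8, −6)

Express y = −3x − 30 and substitute into the circle:
10x² + 180x + 800 = 0  ⟹  x² + 18x + 80 = 0
x = −8 or x = −10, giving (−8, −6) and (−10, 0).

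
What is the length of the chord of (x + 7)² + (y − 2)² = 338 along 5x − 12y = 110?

26

Centre (−7, 2), r² = 338. Perpendicular distance d from centre to line = |−169| / √169 = 169/√169.
Chord = 2√(r² − d²) = 2·√(169) = 26.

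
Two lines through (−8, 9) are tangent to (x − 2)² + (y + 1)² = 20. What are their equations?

Let a tangent through (−8, 9) have slope m. Its distance from (2, −1) must equal 2√5:
(10m − (−10))² = 20(m² + 1)
2m² + 5m + 2 = 0, so m = −2 or m = −1/2.
With m = −2: 2x + y = −7. With m = −1/2: x + 2y = 10.

2x + y = −7 and x + 2y = 10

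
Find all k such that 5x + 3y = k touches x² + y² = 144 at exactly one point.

The line touches the circle iff its distance from (0, 0) is 12:
|5·0 + 3·0 − k| / √34 = 12
|k| = 12√34.

k = ±12√34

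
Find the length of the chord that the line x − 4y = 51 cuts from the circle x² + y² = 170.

2√17

Express y = (−51 + x)/4 and substitute into the circle:
17x² − 102x − 119 = 0  ⟹  x² − 6x − 7 = 0
x = 7 or x = −1, giving (7, −11) and (−1, −13).
Chord length = distance between (7, −11) and (−1, −13) = √68 = 2√17.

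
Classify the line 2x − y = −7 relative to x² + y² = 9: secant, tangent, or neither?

Substituting the line into the circle gives 5x² + 28x + 40 = 0.
Discriminant = (28)² − 4·5·(40) = −16 < 0.
No real roots: the line does not meet the circle.

neither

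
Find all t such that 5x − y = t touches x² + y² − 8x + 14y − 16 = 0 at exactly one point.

t = 27 ± 9√26

The line touches the circle iff its distance from (4, −7) is 9:
|5·4 − 1·(−7) − t| / √26 = 9
|t − (27)| = 9√26.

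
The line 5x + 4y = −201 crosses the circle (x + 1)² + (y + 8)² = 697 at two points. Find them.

(−25, −19) and (−17, −29)

Substitute y = (−201 − 5x)/4:
41x² + 1722x + 17425 = 0  ⟹  x² + 42x + 425 = 0
x = −17 or x = −25, giving (−17, −29) and (−25, −19).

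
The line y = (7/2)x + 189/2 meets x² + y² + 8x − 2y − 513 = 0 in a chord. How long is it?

The distance from (−4, 1) to the line is 159/√53, and r² = 530.
Half the chord is √(r² − d²) = √(53), so the full chord is 2√53.

2√53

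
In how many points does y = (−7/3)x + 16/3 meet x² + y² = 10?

2

Substituting the line into the circle gives 58x² − 224x + 166 = 0.
Δ = 50176 − 38512 = 11664.
Two real roots: the line is a secant.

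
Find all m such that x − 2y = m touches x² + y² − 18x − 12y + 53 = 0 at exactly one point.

m = −3 ± 8√5

The line touches the circle iff its distance from (9, 6) is 8:
|1·9 − 2·6 − m| / √5 = 8
|m − (−3)| = 8√5.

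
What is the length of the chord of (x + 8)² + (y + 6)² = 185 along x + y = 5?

3√2

Centre (−8, −6), r² = 185. Perpendicular distance d from centre to line = |−19| / √2 = 19/√2.
Half the chord is √(r² − d²) = √(9/2), so the full chord is 3√2.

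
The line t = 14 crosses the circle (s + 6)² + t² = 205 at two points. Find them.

Express t = 14 and substitute into the circle:
s² + 12s + 27 = 0
s = −3 or s = −9, giving (−3, 14) and (−9, 14).

(−9, 14) and (−3, 14)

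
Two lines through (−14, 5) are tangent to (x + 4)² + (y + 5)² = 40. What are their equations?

A line y − (5) = m(x − (−14)) is tangent when its distance from (−4, −5) is 2√10:
(10m − (−10))² = 40(m² + 1)
3m² + 10m + 3 = 0, so m = −3 or m = −1/3.
With m = −3: 3x + y = −37. With m = −1/3: x + 3y = 1.

3x + y = −37 and x + 3y = 1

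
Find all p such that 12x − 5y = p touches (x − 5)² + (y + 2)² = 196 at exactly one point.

The line touches the circle iff its distance from (5, −2) is 14:
|12·5 − 5·(−2) − p| / √169 = 14
|p − (70)| = 14·13, so p = 252 or p = −112.

p = −112 or p = 252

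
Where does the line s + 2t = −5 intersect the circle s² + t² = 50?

(−7, 1) and (5, −5)

From the line, t = (−5 − s)/2. Substituting:
5s² + 10s − 175 = 0  ⟹  s² + 2s − 35 = 0
s = 5 or s = −7, giving (5, −5) and (−7, 1).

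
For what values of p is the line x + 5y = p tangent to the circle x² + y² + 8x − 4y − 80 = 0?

p = 6 ± 10√26

Tangency holds when the distance from the centre (−4, 2) to the line equals the radius 10:
|1·(−4) + 5·2 − p| / √26 = 10
|p − (6)| = 10√26.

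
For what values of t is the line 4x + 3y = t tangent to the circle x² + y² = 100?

t = −50 or t = 50

The line touches the circle iff its distance from (0, 0) is 10:
|4·0 + 3·0 − t| / √25 = 10
|t| = 10·5, so t = 50 or t = −50.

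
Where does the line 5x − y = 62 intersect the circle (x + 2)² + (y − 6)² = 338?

(11, −7) and (15, 13)

Express y = 5x − 62 and substitute into the circle:
26x² − 676x + 4290 = 0  ⟹  x² − 26x + 165 = 0
x = 15 or x = 11, giving (15, 13) and (11, −7).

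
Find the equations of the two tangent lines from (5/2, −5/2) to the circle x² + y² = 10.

Let a tangent through (5/2, −5/2) have slope m. Its distance from (0, 0) must equal √10:
(−5/2m − (5/2))² = 10(m² + 1)
3m² − 10m + 3 = 0, so m = 1/3 or m = 3.
With m = 1/3: x − 3y = 10. With m = 3: 3x − y = 10.

x − 3y = 10 and 3x − y = 10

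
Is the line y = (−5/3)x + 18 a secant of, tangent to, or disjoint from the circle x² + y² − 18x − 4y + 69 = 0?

Substituting the line into the circle gives 34x² − 642x + 2889 = 0.
Δ = 412164 − 392904 = 19260.
Two real roots: the line is a secant.

secant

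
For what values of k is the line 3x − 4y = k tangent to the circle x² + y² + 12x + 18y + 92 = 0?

k = −7 or k = 43

The line touches the circle iff its distance from (−6, −9) is 5:
|3·(−6) − 4·(−9) − k| / √25 = 5
|k − (18)| = 5·5, so k = 43 or k = −7.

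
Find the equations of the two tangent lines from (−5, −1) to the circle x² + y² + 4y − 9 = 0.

3x + 2y = −17 and 2x − 3y = −7

Write the tangent as mx − y + (−1 − m·(−5)) = 0 and set its distance from the centre to √13:
(5m − (−1))² = 13(m² + 1)
6m² + 5m − 6 = 0, so m = −3/2 or m = 2/3.
Through (−5, −1) these give 3x + 2y = −17 and 2x − 3y = −7.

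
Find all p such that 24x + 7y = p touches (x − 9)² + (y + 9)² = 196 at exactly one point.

p = −197 or p = 503

For a tangent, require d(centre, line) = r = 14.
|24·9 + 7·(−9) − p| / √625 = 14
|p − (153)| = 14·25, so p = 503 or p = −197.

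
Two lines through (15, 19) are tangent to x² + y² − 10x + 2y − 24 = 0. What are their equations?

7x − y = 86 and x − y = −4

A line y − (19) = m(x − (15)) is tangent when its distance from (5, −1) is 5√2:
[m·(−10) − (−20)]² = 50(m² + 1)
m² − 8m + 7 = 0, so m = 7 or m = 1.
With m = 7: 7x − y = 86. With m = 1: x − y = −4.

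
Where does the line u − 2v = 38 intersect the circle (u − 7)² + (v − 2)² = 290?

Express v = (−38 + u)/2 and substitute into the circle:
5u² − 140u + 800 = 0  ⟹  u² − 28u + 160 = 0
u = 20 or u = 8, giving (20, −9) and (8, −15).

(8, −15) and (20, −9)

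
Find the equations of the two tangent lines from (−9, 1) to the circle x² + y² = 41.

5x + 4y = −41 and 4x − 5y = −41

A line y − (1) = m(x − (−9)) is tangent when its distance from (0, 0) is √41:
[m·(9) − (−1)]² = 41(m² + 1)
20m² + 9m − 20 = 0, so m = −5/4 or m = 4/5.
With m = −5/4: 5x + 4y = −41. With m = 4/5: 4x − 5y = −41.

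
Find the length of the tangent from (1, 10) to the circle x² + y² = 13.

With centre O = (0, 0), |OP|² = 101 and r² = 13.
The tangent meets the radius at right angles, so tangent² = |PO|² − r² = 101 − 13 = 88.

2√22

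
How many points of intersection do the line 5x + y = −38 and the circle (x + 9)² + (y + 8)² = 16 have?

d² = (5·(−9) + 1·(−8) − (−38))²/26 = 225/26; r² = 16.
Since d² < r², the line cuts the circle twice.

2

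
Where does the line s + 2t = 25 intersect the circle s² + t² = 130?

Substitute t = (25 − s)/2:
5s² − 50s + 105 = 0  ⟹  s² − 10s + 21 = 0
s = 7 or s = 3, giving (7, 9) and (3, 11).

(3, 11) and (7, 9)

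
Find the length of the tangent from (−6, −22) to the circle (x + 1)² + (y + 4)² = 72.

√277

Centre (−1, −4), r² = 72. |PO|² = (−5)² + (−18)² = 349.
The tangent meets the radius at right angles, so tangent² = |PO|² − r² = 349 − 72 = 277.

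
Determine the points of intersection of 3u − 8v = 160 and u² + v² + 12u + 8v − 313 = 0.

(−8, −23) and (8, −17)

Substitute v = (−160 + 3u)/8:
73u² − 4672 = 0  ⟹  u² − 64 = 0
u = 8 or u = −8, giving (8, −17) and (−8, −23).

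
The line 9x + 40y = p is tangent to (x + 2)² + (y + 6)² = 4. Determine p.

The line touches the circle iff its distance from (−2, −6) is 2:
|9·(−2) + 40·(−6) − p| / √1681 = 2
|p − (−258)| = 2·41, so p = −176 or p = −340.

p = −340 or p = −176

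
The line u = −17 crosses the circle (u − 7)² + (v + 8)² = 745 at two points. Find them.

The line gives u = −17. Substituting into the circle:
v² + 16v − 105 = 0
v = 5 or v = −21, giving (−17, 5) and (−17, −21).

(−17, −21) and (−17, 5)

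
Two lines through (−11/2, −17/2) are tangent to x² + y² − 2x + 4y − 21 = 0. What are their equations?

A line y − (−17/2) = m(x − (−11/2)) is tangent when its distance from (1, −2) is √26:
(13/2m − (13/2))² = 26(m² + 1)
5m² − 26m + 5 = 0, so m = 5 or m = 1/5.
With m = 5: 5x − y = −19. With m = 1/5: x − 5y = 37.

5x − y = −19 and x − 5y = 37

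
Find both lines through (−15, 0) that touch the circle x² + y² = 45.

x − 2y = −15 and x + 2y = −15

Let a tangent through (−15, 0) have slope m. Its distance from (0, 0) must equal 3√5:
[m·(15) − (0)]² = 45(m² + 1)
4m² − 1 = 0, so m = 1/2 or m = −1/2.
Through (−15, 0) these give x − 2y = −15 and x + 2y = −15.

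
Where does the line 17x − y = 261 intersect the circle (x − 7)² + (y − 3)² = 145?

(15, −6) and (16, 11)

Express y = 17x − 261 and substitute into the circle:
290x² − 8990x + 69600 = 0  ⟹  x² − 31x + 240 = 0
x = 16 or x = 15, giving (16, 11) and (15, −6).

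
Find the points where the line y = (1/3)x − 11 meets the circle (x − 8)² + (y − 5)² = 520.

(−6, −13) and (30, −1)

Substitute y = (−33 + x)/3:
10x² − 240x − 1800 = 0  ⟹  x² − 24x − 180 = 0
x = 30 or x = −6, giving (30, −1) and (−6, −13).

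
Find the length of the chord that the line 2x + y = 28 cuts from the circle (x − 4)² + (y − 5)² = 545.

20√5

Centre (4, 5), r² = 545. Perpendicular distance d from centre to line = |−15| / √5 = 15/√5.
Half the chord is √(r² − d²) = √(500), so the full chord is 20√5.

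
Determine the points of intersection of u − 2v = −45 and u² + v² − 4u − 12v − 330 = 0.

Express v = (45 + u)/2 and substitute into the circle:
5u² + 50u − 375 = 0  ⟹  u² + 10u − 75 = 0
u = 5 or u = −15, giving (5, 25) and (−15, 15).

(−15, 15) and (5, 25)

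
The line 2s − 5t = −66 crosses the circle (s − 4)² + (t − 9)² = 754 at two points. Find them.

(−23, 4) and (27, 24)

Substitute t = (66 + 2s)/5:
29s² − 116s − 18009 = 0  ⟹  s² − 4s − 621 = 0
s = 27 or s = −23, giving (27, 24) and (−23, 4).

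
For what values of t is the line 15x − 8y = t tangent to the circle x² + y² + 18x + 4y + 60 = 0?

t = −204 or t = −34

The line touches the circle iff its distance from (−9, −2) is 5:
|15·(−9) − 8·(−2) − t| / √289 = 5
|t − (−119)| = 5·17, so t = −34 or t = −204.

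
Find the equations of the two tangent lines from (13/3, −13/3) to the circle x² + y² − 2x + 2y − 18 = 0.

A line y − (−13/3) = m(x − (13/3)) is tangent when its distance from (1, −1) is 2√5:
[m·(−10/3) − (10/3)]² = 20(m² + 1)
2m² − 5m + 2 = 0, so m = 2 or m = 1/2.
With m = 2: 2x − y = 13. With m = 1/2: x − 2y = 13.

2x − y = 13 and x − 2y = 13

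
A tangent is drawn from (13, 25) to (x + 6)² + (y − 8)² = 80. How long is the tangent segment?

√570

The centre is (−6, 8) and r = 4√5. The square of the distance from P to the centre is 361 + 289 = 650.
The tangent meets the radius at right angles, so tangent² = |PO|² − r² = 650 − 80 = 570.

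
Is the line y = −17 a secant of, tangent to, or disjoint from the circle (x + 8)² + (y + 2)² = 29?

Centre (−8, −2), r² = 29. Distance² from centre to line = (15)² = 225.
Since d² > r², the line lies outside the circle.

disjoint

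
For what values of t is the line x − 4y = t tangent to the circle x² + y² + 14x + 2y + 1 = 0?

t = −3 ± 7√17

The line touches the circle iff its distance from (−7, −1) is 7:
|1·(−7) − 4·(−1) − t| / √17 = 7
|t − (−3)| = 7√17.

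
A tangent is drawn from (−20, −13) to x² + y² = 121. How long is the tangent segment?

With centre O = (0, 0), |OP|² = 569 and r² = 121.
Power of the point: PT² = |PO|² − r² = 448, so PT = 8√7.

8√7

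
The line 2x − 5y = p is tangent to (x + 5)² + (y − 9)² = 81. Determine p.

p = −55 ± 9√29

For a tangent, require d(centre, line) = r = 9.
|2·(−5) − 5·9 − p| / √29 = 9
|p − (−55)| = 9√29.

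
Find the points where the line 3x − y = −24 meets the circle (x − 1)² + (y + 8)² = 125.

(−10, −6) and (−9, −3)

Express y = 3x + 24 and substitute into the circle:
10x² + 190x + 900 = 0  ⟹  x² + 19x + 90 = 0
x = −9 or x = −10, giving (−9, −3) and (−10, −6).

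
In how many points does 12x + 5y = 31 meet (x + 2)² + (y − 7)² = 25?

2

Substituting the line into the circle gives 169x² + 196x − 509 = 0.
Δ = 38416 − (−344084) = 382500.
Two real roots: the line is a secant.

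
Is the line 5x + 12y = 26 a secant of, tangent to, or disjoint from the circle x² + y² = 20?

secant

Substituting the line into the circle gives 169x² − 260x − 2204 = 0.
Discriminant = (−260)² − 4·169·(−2204) = 1557504 > 0.
Two real roots: the line is a secant.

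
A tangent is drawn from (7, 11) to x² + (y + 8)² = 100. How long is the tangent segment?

With centre O = (0, −8), |OP|² = 410 and r² = 100.
Power of the point: PT² = |PO|² − r² = 310, so PT = √310.

√310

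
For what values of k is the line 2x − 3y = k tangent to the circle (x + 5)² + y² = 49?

The line touches the circle iff its distance from (−5, 0) is 7:
|2·(−5) − 3·0 − k| / √13 = 7
|k − (−10)| = 7√13.

k = −10 ± 7√13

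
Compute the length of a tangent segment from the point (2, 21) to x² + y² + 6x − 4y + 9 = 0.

√382

Centre (−3, 2), r² = 4. |PO|² = (5)² + (19)² = 386.
Power of the point: PT² = |PO|² − r² = 382, so PT = √382.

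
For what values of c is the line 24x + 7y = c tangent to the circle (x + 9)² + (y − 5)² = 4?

c = −231 or c = −131

For a tangent, require d(centre, line) = r = 2.
|24·(−9) + 7·5 − c| / √625 = 2
|c − (−181)| = 2·25, so c = −131 or c = −231.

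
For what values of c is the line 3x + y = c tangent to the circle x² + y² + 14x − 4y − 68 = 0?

c = −19 ± 11√10

Tangency holds when the distance from the centre (−7, 2) to the line equals the radius 11:
|3·(−7) + 1·2 − c| / √10 = 11
|c − (−19)| = 11√10.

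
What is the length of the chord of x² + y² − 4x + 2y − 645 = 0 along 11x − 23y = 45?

Centre (2, −1), r² = 650. Perpendicular distance d from centre to line = |0| / √650 = 0/√650.
Chord = 2√(r² − d²) = 2·√(650) = 10√26.

10√26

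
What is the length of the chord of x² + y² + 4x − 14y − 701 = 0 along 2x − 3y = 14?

The distance from (−2, 7) to the line is 39/√13, and r² = 754.
Half the chord is √(r² − d²) = √(637), so the full chord is 14√13.

14√13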